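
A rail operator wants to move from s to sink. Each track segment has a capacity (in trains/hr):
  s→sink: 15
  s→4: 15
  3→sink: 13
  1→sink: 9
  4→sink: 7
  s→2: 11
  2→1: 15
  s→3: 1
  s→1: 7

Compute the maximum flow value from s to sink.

Augment s→sink: bottleneck 15. Total 15.
Augment s→4→sink: bottleneck 7. Total 22.
Augment s→3→sink: bottleneck 1. Total 23.
Augment s→1→sink: bottleneck 7. Total 30.
Augment s→2→1→sink: bottleneck 2. Total 32.
No augmenting path remains in the residual graph.

32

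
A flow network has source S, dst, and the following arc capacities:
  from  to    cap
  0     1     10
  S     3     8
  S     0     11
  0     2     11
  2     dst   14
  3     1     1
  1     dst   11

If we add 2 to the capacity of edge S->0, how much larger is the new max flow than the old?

Original max flow = 12.
After raising cap(S->0), augmenting paths through that edge carry 2 more units.
New max flow = 14. Increase = 2.

2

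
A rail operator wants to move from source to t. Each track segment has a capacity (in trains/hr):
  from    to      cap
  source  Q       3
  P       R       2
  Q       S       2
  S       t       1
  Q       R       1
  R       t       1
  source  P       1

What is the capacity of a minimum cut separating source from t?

Max flow = 2 (via 2 augmenting paths).
In the residual at optimum, the set reachable from source is {P, Q, R, S, source}.
Cut edges: R->t (cap 1), S->t (cap 1). Sum = 2.

2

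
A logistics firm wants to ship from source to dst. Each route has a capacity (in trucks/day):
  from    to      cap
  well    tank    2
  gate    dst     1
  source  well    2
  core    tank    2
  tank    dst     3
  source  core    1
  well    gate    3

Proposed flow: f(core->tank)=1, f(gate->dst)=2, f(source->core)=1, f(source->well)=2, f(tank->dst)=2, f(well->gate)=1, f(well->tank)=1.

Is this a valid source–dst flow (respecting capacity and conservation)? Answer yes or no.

No

Capacity violated on gate->dst: flow 2 > capacity 1.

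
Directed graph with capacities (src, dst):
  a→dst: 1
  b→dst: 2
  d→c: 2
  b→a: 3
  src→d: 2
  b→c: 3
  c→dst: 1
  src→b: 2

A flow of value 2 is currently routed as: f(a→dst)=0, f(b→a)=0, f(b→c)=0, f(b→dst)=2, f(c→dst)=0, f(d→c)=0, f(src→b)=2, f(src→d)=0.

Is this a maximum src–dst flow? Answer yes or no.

Residual path src→d→c→dst has bottleneck 1 > 0.
Pushing 1 along it raises the flow to 3, so the given flow is not maximum.

No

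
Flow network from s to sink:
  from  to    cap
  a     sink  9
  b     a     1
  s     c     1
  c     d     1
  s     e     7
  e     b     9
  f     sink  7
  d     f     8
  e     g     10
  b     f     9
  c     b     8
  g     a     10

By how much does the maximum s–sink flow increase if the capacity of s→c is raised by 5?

5

Original max flow = 8.
After raising cap(s→c), augmenting paths through that edge carry 5 more units.
New max flow = 13. Increase = 5.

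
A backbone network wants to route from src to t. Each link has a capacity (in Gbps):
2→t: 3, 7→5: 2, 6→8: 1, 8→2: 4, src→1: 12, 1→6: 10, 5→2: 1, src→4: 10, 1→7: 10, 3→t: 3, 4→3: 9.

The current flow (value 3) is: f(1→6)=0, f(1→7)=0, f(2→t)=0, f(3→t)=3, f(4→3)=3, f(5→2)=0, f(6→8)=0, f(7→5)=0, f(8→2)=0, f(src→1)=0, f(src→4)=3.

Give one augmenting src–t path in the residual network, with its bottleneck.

Residual along src→1→6→8→2→t: src→1: 12, 1→6: 10, 6→8: 1, 8→2: 4, 2→t: 3.
Bottleneck = min = 1.

src→1→6→8→2→t, bottleneck 1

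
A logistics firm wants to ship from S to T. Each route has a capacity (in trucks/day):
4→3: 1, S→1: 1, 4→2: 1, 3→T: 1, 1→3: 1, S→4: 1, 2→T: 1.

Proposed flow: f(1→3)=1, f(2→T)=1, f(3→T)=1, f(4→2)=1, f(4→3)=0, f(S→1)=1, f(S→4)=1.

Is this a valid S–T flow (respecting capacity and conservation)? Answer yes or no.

Every edge has 0 ≤ f(e) ≤ cap(e).
At each intermediate node, inflow equals outflow.

Yes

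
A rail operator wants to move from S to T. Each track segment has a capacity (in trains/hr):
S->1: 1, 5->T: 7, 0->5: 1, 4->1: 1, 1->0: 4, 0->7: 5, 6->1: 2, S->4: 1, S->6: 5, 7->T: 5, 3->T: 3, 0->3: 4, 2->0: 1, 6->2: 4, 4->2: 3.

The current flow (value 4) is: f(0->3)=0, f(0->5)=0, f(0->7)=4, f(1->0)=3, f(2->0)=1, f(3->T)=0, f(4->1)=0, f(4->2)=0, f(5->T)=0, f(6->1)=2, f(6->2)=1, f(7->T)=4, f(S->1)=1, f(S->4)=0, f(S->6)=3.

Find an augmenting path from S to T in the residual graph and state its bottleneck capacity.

S->4->1->0->7->T, bottleneck 1

Residual along S->4->1->0->7->T: S->4: 1, 4->1: 1, 1->0: 1, 0->7: 1, 7->T: 1.
Bottleneck = min = 1.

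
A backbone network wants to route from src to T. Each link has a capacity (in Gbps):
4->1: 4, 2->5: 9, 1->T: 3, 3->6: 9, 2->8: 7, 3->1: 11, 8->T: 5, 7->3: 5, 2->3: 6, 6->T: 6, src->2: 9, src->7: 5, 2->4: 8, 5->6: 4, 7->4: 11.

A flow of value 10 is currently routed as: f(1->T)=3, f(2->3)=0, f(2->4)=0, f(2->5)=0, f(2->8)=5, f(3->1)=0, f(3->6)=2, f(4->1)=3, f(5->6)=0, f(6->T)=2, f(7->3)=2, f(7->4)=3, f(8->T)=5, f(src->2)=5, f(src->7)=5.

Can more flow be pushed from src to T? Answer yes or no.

Yes

Residual path src->2->3->6->T has bottleneck 4 > 0.
Pushing 4 along it raises the flow to 14, so the given flow is not maximum.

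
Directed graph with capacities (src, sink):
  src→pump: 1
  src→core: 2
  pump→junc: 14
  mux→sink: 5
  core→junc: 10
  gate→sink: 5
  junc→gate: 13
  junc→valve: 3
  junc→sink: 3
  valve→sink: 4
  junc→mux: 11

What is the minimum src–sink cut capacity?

3

Max flow = 3 (via 2 augmenting paths).
In the residual at optimum, the set reachable from src is {src}.
Cut edges: src→core (cap 2), src→pump (cap 1). Sum = 3.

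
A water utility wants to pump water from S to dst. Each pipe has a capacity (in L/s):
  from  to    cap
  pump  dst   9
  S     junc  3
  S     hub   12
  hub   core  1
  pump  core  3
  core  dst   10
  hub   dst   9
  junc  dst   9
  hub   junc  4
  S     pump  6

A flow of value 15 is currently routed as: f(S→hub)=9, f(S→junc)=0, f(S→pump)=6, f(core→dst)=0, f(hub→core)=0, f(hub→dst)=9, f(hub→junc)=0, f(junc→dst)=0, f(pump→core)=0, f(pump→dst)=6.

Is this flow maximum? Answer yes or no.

No

Residual path S→junc→dst has bottleneck 3 > 0.
Pushing 3 along it raises the flow to 18, so the given flow is not maximum.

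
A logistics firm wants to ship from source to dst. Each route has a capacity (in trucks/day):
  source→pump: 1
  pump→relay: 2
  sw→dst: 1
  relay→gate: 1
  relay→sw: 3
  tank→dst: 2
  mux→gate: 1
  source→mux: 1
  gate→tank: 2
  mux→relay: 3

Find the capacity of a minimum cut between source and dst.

Max flow = 2 (via 2 augmenting paths).
In the residual at optimum, the set reachable from source is {source}.
Cut edges: source→mux (cap 1), source→pump (cap 1). Sum = 2.

2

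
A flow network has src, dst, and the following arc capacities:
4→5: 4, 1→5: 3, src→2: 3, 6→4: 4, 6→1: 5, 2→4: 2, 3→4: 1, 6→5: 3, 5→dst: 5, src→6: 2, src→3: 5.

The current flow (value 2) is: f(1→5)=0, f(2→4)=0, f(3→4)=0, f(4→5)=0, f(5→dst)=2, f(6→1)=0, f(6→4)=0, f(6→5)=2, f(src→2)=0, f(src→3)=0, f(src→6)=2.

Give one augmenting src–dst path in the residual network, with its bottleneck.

Residual along src→3→4→5→dst: src→3: 5, 3→4: 1, 4→5: 4, 5→dst: 3.
Bottleneck = min = 1.

src→3→4→5→dst, bottleneck 1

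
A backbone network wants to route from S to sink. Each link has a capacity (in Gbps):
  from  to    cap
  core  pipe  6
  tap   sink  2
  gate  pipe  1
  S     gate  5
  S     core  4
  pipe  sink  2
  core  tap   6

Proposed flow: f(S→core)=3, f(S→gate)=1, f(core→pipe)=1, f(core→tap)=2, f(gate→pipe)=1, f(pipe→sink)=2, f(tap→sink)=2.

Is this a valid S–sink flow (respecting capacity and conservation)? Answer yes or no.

Every edge has 0 ≤ f(e) ≤ cap(e).
At each intermediate node, inflow equals outflow.

Yes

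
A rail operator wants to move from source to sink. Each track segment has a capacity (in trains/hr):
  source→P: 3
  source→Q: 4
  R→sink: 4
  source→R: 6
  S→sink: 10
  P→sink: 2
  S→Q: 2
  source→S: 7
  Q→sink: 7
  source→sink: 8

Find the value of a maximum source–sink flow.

25

Augment source→sink: bottleneck 8. Total 8.
Augment source→S→sink: bottleneck 7. Total 15.
Augment source→P→sink: bottleneck 2. Total 17.
Augment source→Q→sink: bottleneck 4. Total 21.
Augment source→R→sink: bottleneck 4. Total 25.
No augmenting path remains in the residual graph.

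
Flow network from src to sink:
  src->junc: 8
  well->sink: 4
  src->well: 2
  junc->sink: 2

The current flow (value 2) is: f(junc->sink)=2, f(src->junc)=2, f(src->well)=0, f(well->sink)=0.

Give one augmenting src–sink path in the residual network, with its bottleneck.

Residual along src->well->sink: src->well: 2, well->sink: 4.
Bottleneck = min = 2.

src->well->sink, bottleneck 2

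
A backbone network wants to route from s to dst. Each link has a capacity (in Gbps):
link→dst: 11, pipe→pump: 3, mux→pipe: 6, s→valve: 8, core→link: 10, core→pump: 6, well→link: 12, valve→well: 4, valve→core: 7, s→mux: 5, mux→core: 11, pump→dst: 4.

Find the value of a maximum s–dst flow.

Augment s→mux→pipe→pump→dst: bottleneck 3. Total 3.
Augment s→mux→core→pump→dst: bottleneck 1. Total 4.
Augment s→mux→core→link→dst: bottleneck 1. Total 5.
Augment s→valve→core→link→dst: bottleneck 7. Total 12.
Augment s→valve→well→link→dst: bottleneck 1. Total 13.
No augmenting path remains in the residual graph.

13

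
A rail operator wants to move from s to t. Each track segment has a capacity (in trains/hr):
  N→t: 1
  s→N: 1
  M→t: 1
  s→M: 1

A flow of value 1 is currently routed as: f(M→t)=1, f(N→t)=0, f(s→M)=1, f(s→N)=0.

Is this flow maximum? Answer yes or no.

Residual path s→N→t has bottleneck 1 > 0.
Pushing 1 along it raises the flow to 2, so the given flow is not maximum.

No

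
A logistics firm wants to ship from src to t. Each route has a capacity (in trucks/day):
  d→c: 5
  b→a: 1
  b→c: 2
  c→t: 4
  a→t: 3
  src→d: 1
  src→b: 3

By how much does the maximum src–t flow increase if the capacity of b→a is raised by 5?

0

Original max flow = 4.
Edge b→a does not cross the min cut (source side {src}), so extra capacity there cannot help.
New max flow = 4. Increase = 0.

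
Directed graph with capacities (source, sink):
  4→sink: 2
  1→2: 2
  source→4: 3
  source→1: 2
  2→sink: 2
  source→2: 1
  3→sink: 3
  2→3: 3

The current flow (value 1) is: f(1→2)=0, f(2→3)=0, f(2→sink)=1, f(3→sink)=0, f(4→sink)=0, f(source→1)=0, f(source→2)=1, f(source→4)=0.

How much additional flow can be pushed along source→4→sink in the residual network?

2

Residual capacities along the path: source→4: 3, 4→sink: 2.
Minimum is 2.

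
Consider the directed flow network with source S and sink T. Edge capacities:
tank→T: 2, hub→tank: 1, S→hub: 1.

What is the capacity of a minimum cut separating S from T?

Max flow = 1 (via 1 augmenting path).
In the residual at optimum, the set reachable from S is {S}.
Cut edges: S→hub (cap 1). Sum = 1.

1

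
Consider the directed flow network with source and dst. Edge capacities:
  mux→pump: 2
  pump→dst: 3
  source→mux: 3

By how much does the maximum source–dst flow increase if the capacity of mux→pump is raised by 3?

Original max flow = 2.
After raising cap(mux→pump), augmenting paths through that edge carry 1 more unit.
New max flow = 3. Increase = 1.

1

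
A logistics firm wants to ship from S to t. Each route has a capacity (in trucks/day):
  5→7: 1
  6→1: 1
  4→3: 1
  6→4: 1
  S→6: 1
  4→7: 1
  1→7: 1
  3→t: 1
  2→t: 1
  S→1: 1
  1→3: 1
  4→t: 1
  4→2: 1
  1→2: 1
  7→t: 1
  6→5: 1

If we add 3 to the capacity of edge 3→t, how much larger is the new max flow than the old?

Original max flow = 2.
Edge 3→t does not cross the min cut (source side {S}), so extra capacity there cannot help.
New max flow = 2. Increase = 0.

0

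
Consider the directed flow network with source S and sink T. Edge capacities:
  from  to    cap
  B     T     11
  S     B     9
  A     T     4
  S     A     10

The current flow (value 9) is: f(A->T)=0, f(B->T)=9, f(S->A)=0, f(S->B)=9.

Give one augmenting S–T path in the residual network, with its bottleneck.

S->A->T, bottleneck 4

Residual along S->A->T: S->A: 10, A->T: 4.
Bottleneck = min = 4.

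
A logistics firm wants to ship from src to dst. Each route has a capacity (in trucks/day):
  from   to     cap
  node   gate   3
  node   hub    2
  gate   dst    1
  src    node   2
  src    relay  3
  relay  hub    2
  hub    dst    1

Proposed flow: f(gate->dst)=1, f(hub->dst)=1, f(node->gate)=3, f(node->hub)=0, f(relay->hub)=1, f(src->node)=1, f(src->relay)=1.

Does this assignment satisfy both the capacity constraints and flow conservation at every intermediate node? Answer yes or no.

Conservation fails at node: inflow 1 ≠ outflow 3.

No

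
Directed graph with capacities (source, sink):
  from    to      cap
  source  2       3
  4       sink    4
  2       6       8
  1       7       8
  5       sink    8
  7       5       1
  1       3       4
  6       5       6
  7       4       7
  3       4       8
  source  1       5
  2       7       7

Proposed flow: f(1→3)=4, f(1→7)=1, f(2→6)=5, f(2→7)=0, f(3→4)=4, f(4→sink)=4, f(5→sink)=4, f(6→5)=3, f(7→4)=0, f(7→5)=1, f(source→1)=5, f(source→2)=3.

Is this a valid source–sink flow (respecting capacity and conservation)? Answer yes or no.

No

Conservation fails at 2: inflow 3 ≠ outflow 5.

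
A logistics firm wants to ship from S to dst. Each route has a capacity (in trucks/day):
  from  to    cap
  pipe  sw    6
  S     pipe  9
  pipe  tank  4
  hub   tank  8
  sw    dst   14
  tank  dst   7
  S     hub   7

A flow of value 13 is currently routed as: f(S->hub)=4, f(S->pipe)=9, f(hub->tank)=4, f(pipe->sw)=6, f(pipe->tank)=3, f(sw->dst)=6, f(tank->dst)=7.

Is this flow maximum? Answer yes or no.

Residual reachable from S: {S, hub, pipe, tank}; dst is not reachable.
Saturated cut: pipe->sw, tank->dst with total capacity 13 = current flow value. Flow is maximum.

Yes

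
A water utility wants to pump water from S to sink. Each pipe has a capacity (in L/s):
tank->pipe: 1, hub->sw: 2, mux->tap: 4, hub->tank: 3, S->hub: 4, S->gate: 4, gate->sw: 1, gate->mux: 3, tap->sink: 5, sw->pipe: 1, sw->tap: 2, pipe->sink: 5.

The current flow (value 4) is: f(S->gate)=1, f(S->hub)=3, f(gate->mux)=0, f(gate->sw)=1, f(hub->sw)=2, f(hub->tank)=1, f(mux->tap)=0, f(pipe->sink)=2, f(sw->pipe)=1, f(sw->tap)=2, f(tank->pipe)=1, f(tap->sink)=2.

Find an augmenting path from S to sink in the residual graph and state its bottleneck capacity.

Residual along S->gate->mux->tap->sink: S->gate: 3, gate->mux: 3, mux->tap: 4, tap->sink: 3.
Bottleneck = min = 3.

S->gate->mux->tap->sink, bottleneck 3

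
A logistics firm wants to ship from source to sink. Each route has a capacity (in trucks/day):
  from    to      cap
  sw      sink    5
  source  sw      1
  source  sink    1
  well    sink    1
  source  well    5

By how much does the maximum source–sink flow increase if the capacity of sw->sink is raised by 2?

Original max flow = 3.
Edge sw->sink does not cross the min cut (source side {source, well}), so extra capacity there cannot help.
New max flow = 3. Increase = 0.

0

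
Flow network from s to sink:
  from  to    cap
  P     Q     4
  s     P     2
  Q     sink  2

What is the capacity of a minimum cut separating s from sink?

Max flow = 2 (via 1 augmenting path).
In the residual at optimum, the set reachable from s is {s}.
Cut edges: s→P (cap 2). Sum = 2.

2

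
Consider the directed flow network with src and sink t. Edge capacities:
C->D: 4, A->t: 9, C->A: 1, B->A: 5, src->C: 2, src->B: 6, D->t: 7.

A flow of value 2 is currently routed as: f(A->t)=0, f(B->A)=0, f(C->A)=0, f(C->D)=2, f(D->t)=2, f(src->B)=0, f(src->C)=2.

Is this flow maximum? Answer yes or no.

No

Residual path src->B->A->t has bottleneck 5 > 0.
Pushing 5 along it raises the flow to 7, so the given flow is not maximum.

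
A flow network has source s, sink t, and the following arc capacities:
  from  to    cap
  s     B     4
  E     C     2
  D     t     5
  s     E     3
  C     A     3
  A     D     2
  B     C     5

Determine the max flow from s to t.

Augment s→B→C→A→D→t: bottleneck 2. Total 2.
No augmenting path remains in the residual graph.

2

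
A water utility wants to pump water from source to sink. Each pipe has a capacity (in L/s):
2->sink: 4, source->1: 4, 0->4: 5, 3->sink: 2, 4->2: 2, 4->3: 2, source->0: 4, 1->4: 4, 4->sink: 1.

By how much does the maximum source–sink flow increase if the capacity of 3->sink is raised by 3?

0

Original max flow = 5.
Edge 3->sink does not cross the min cut (source side {0, 1, 4, source}), so extra capacity there cannot help.
New max flow = 5. Increase = 0.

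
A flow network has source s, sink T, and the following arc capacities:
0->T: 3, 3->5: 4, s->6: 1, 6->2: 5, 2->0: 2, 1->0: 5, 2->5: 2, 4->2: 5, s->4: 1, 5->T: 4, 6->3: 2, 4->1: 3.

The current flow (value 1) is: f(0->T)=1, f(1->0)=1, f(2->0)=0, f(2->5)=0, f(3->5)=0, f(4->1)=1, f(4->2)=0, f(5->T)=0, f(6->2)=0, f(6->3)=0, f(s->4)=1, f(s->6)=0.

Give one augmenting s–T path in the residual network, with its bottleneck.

s->6->2->0->T, bottleneck 1

Residual along s->6->2->0->T: s->6: 1, 6->2: 5, 2->0: 2, 0->T: 2.
Bottleneck = min = 1.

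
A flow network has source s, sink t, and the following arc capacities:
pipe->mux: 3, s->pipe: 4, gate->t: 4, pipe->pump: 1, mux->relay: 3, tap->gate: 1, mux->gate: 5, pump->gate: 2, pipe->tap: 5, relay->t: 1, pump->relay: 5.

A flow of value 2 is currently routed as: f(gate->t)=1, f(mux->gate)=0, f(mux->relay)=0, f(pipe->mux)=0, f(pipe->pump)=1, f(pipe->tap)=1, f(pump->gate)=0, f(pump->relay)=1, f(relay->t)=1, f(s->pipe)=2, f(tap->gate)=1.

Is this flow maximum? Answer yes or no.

No

Residual path s->pipe->mux->gate->t has bottleneck 2 > 0.
Pushing 2 along it raises the flow to 4, so the given flow is not maximum.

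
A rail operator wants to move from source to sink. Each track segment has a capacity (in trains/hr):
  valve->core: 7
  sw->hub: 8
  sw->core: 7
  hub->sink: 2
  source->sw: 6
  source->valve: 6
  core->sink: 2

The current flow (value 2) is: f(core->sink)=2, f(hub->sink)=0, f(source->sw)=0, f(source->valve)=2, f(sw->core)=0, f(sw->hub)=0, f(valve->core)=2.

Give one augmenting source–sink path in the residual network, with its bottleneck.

source->sw->hub->sink, bottleneck 2

Residual along source->sw->hub->sink: source->sw: 6, sw->hub: 8, hub->sink: 2.
Bottleneck = min = 2.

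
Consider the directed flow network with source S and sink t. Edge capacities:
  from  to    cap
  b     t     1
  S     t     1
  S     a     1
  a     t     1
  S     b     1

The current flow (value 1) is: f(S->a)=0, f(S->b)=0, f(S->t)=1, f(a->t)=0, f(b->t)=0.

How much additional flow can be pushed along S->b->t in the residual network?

Residual capacities along the path: S->b: 1, b->t: 1.
Minimum is 1.

1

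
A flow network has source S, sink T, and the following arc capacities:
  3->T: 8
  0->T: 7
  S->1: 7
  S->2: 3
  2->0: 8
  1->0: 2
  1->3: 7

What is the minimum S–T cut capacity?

Max flow = 10 (via 3 augmenting paths).
In the residual at optimum, the set reachable from S is {S}.
Cut edges: S->2 (cap 3), S->1 (cap 7). Sum = 10.

10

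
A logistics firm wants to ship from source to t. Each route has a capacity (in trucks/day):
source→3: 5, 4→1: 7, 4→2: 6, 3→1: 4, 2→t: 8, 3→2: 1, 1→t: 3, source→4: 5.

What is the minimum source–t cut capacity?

Max flow = 9 (via 3 augmenting paths).
In the residual at optimum, the set reachable from source is {1, 3, source}.
Cut edges: source→4 (cap 5), 3→2 (cap 1), 1→t (cap 3). Sum = 9.

9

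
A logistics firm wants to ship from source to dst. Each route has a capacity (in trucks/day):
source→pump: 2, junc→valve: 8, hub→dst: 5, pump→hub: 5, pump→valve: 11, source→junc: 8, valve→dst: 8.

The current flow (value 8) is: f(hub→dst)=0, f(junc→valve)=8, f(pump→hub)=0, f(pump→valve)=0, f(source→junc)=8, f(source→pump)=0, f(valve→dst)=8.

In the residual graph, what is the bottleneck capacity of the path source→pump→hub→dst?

Residual capacities along the path: source→pump: 2, pump→hub: 5, hub→dst: 5.
Minimum is 2.

2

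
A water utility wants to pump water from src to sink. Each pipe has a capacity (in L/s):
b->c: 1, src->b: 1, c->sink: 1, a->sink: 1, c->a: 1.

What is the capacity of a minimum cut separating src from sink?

Max flow = 1 (via 1 augmenting path).
In the residual at optimum, the set reachable from src is {src}.
Cut edges: src->b (cap 1). Sum = 1.

1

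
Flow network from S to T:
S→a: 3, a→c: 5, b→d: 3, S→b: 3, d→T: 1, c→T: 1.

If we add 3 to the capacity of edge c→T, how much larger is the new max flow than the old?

2

Original max flow = 2.
After raising cap(c→T), augmenting paths through that edge carry 2 more units.
New max flow = 4. Increase = 2.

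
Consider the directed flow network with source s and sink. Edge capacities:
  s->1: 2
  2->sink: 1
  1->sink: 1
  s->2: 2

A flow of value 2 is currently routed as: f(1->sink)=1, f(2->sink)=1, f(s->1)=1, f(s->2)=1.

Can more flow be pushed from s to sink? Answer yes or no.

Residual reachable from s: {1, 2, s}; sink is not reachable.
Saturated cut: 1->sink, 2->sink with total capacity 2 = current flow value. Flow is maximum.

No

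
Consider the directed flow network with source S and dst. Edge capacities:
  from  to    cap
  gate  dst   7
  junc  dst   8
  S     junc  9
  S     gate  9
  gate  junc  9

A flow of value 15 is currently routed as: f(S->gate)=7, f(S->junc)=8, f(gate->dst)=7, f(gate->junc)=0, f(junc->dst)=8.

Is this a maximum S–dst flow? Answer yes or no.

Yes

Residual reachable from S: {S, gate, junc}; dst is not reachable.
Saturated cut: gate->dst, junc->dst with total capacity 15 = current flow value. Flow is maximum.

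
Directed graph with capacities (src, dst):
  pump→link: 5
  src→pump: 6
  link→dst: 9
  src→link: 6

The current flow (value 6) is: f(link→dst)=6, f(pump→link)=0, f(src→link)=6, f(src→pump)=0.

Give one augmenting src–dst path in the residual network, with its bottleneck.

Residual along src→pump→link→dst: src→pump: 6, pump→link: 5, link→dst: 3.
Bottleneck = min = 3.

src→pump→link→dst, bottleneck 3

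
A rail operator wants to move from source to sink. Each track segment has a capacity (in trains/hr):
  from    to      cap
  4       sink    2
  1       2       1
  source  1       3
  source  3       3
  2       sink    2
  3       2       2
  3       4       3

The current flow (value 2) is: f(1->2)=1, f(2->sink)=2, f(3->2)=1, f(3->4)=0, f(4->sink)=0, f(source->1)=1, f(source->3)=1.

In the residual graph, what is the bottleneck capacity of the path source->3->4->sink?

Residual capacities along the path: source->3: 2, 3->4: 3, 4->sink: 2.
Minimum is 2.

2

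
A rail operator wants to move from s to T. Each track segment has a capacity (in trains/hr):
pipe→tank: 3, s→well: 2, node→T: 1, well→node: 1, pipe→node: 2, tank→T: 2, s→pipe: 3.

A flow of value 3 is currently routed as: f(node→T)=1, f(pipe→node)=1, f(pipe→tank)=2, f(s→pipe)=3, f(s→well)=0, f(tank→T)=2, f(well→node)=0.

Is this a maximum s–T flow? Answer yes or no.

Yes

Residual reachable from s: {node, pipe, s, tank, well}; T is not reachable.
Saturated cut: tank→T, node→T with total capacity 3 = current flow value. Flow is maximum.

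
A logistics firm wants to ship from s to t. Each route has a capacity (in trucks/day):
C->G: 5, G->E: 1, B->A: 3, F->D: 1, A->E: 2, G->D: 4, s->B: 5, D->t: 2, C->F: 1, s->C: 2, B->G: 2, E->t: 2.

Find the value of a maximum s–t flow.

Augment s->B->A->E->t: bottleneck 2. Total 2.
Augment s->B->G->D->t: bottleneck 2. Total 4.
No augmenting path remains in the residual graph.

4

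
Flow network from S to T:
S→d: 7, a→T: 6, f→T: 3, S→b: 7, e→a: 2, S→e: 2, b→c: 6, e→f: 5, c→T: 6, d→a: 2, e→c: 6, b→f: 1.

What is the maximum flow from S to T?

Augment S→b→f→T: bottleneck 1. Total 1.
Augment S→b→c→T: bottleneck 6. Total 7.
Augment S→e→a→T: bottleneck 2. Total 9.
Augment S→d→a→T: bottleneck 2. Total 11.
No augmenting path remains in the residual graph.

11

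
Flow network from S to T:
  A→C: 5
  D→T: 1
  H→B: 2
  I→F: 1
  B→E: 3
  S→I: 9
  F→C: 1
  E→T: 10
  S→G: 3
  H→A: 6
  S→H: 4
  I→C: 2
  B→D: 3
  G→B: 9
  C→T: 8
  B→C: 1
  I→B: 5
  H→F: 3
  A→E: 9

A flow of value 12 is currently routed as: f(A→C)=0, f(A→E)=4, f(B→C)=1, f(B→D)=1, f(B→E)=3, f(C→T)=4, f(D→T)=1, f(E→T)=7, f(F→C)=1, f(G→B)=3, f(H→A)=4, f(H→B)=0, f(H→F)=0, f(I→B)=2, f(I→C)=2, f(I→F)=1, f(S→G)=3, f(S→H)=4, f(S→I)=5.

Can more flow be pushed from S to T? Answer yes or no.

No

Residual reachable from S: {B, D, G, I, S}; T is not reachable.
Saturated cut: S→H, I→F, I→C, B→C, B→E, D→T with total capacity 12 = current flow value. Flow is maximum.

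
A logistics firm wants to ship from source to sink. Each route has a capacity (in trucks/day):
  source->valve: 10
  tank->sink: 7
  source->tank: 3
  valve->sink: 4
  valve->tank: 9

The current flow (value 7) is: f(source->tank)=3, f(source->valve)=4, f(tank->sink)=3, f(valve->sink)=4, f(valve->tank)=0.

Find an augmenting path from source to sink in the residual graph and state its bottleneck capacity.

Residual along source->valve->tank->sink: source->valve: 6, valve->tank: 9, tank->sink: 4.
Bottleneck = min = 4.

source->valve->tank->sink, bottleneck 4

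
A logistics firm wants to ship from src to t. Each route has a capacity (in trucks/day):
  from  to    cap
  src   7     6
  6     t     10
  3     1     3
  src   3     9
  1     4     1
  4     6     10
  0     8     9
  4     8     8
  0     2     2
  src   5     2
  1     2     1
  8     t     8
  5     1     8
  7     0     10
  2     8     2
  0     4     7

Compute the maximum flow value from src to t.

8

Augment src->7->0->8->t: bottleneck 6. Total 6.
Augment src->5->1->2->8->t: bottleneck 1. Total 7.
Augment src->5->1->4->8->t: bottleneck 1. Total 8.
No augmenting path remains in the residual graph.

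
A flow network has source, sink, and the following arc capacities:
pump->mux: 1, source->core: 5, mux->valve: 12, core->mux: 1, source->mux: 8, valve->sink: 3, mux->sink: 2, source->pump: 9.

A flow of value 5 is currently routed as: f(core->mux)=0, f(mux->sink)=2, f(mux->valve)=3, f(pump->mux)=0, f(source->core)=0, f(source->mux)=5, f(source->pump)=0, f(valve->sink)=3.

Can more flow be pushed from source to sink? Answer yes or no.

No

Residual reachable from source: {core, mux, pump, source, valve}; sink is not reachable.
Saturated cut: mux->sink, valve->sink with total capacity 5 = current flow value. Flow is maximum.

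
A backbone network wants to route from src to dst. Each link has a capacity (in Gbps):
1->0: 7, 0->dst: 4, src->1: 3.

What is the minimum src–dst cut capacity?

Max flow = 3 (via 1 augmenting path).
In the residual at optimum, the set reachable from src is {src}.
Cut edges: src->1 (cap 3). Sum = 3.

3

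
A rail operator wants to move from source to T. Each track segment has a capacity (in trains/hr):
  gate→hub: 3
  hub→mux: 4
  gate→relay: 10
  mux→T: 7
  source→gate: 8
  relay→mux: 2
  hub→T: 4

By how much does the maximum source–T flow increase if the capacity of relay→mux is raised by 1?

1

Original max flow = 5.
After raising cap(relay→mux), augmenting paths through that edge carry 1 more unit.
New max flow = 6. Increase = 1.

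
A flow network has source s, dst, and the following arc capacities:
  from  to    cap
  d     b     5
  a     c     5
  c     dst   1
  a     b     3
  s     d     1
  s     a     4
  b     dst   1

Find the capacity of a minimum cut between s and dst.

Max flow = 2 (via 2 augmenting paths).
In the residual at optimum, the set reachable from s is {a, b, c, d, s}.
Cut edges: c→dst (cap 1), b→dst (cap 1). Sum = 2.

2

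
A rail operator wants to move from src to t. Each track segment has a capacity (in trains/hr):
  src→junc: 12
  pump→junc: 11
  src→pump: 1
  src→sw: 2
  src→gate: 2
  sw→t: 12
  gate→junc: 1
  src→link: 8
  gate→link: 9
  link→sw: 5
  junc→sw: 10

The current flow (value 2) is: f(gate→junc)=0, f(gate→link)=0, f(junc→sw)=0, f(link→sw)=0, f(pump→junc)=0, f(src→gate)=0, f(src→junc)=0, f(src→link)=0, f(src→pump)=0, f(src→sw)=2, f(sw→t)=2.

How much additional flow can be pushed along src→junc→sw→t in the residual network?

Residual capacities along the path: src→junc: 12, junc→sw: 10, sw→t: 10.
Minimum is 10.

10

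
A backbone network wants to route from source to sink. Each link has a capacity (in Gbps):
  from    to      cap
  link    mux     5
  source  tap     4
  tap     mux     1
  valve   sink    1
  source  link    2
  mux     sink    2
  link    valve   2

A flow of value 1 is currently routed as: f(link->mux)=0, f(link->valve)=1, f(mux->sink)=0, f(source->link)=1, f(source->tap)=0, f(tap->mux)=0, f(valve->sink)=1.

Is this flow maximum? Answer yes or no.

No

Residual path source->link->mux->sink has bottleneck 1 > 0.
Pushing 1 along it raises the flow to 2, so the given flow is not maximum.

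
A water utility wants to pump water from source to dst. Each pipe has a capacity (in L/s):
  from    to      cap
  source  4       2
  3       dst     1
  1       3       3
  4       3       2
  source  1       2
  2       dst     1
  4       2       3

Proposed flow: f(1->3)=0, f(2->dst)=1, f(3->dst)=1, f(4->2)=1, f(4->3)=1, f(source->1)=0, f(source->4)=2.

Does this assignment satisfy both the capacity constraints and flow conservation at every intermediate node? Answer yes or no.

Every edge has 0 ≤ f(e) ≤ cap(e).
At each intermediate node, inflow equals outflow.

Yes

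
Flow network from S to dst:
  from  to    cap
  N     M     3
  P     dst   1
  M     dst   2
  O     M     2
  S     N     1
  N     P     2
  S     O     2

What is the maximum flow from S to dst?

Augment S→N→P→dst: bottleneck 1. Total 1.
Augment S→O→M→dst: bottleneck 2. Total 3.
No augmenting path remains in the residual graph.

3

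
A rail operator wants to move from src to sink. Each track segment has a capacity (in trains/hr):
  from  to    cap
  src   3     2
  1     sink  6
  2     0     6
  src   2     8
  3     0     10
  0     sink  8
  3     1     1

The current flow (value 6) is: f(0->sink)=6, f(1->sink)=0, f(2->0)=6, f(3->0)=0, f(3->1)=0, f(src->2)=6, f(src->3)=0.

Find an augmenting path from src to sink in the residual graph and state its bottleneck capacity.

src->3->0->sink, bottleneck 2

Residual along src->3->0->sink: src->3: 2, 3->0: 10, 0->sink: 2.
Bottleneck = min = 2.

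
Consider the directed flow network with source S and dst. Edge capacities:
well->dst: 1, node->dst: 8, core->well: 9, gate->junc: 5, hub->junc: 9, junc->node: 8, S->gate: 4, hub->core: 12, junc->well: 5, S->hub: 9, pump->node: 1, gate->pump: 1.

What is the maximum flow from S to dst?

9

Augment S->hub->core->well->dst: bottleneck 1. Total 1.
Augment S->hub->junc->node->dst: bottleneck 8. Total 9.
No augmenting path remains in the residual graph.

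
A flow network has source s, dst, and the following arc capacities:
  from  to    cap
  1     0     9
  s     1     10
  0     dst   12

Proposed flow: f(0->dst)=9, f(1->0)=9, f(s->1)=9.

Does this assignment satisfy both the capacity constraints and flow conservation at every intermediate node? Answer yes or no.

Yes

Every edge has 0 ≤ f(e) ≤ cap(e).
At each intermediate node, inflow equals outflow.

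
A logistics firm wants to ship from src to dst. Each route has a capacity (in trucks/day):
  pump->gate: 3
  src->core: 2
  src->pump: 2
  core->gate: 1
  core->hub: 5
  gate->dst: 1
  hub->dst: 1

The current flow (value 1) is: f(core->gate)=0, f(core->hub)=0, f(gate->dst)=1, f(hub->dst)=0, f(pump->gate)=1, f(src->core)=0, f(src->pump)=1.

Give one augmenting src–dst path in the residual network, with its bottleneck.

Residual along src->core->hub->dst: src->core: 2, core->hub: 5, hub->dst: 1.
Bottleneck = min = 1.

src->core->hub->dst, bottleneck 1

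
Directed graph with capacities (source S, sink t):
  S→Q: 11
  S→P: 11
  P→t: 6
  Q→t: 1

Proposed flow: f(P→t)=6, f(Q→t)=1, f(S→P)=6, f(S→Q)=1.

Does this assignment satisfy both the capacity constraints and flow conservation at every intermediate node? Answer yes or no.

Yes

Every edge has 0 ≤ f(e) ≤ cap(e).
At each intermediate node, inflow equals outflow.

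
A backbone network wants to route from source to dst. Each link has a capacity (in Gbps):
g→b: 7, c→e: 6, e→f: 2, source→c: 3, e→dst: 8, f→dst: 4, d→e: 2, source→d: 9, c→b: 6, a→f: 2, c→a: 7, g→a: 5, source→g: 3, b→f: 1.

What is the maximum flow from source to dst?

8

Augment source→d→e→dst: bottleneck 2. Total 2.
Augment source→c→e→dst: bottleneck 3. Total 5.
Augment source→g→a→f→dst: bottleneck 2. Total 7.
Augment source→g→b→f→dst: bottleneck 1. Total 8.
No augmenting path remains in the residual graph.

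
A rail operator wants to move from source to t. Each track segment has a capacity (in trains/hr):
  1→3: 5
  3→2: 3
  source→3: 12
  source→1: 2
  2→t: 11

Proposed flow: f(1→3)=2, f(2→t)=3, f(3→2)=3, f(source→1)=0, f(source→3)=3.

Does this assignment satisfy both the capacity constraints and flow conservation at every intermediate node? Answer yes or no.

Conservation fails at 1: inflow 0 ≠ outflow 2.

No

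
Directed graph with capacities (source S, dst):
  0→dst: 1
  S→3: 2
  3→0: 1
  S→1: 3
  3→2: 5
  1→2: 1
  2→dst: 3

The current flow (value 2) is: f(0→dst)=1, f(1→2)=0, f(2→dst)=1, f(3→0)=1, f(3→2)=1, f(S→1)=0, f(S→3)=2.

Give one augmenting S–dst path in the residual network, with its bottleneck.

S→1→2→dst, bottleneck 1

Residual along S→1→2→dst: S→1: 3, 1→2: 1, 2→dst: 2.
Bottleneck = min = 1.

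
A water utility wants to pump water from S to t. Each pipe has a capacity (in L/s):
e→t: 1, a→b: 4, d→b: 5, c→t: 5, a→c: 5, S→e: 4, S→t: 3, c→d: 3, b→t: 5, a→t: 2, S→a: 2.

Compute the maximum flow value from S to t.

6

Augment S→t: bottleneck 3. Total 3.
Augment S→a→t: bottleneck 2. Total 5.
Augment S→e→t: bottleneck 1. Total 6.
No augmenting path remains in the residual graph.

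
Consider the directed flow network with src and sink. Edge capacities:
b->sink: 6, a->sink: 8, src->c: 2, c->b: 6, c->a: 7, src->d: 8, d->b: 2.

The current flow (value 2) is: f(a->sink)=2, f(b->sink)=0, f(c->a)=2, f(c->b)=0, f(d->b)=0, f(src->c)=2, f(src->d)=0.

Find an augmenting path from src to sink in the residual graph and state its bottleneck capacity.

Residual along src->d->b->sink: src->d: 8, d->b: 2, b->sink: 6.
Bottleneck = min = 2.

src->d->b->sink, bottleneck 2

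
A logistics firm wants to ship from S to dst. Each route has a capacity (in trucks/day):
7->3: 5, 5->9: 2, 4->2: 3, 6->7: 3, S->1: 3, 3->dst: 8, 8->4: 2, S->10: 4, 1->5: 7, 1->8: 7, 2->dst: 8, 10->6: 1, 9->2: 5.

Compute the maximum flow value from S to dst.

Augment S->1->8->4->2->dst: bottleneck 2. Total 2.
Augment S->1->5->9->2->dst: bottleneck 1. Total 3.
Augment S->10->6->7->3->dst: bottleneck 1. Total 4.
No augmenting path remains in the residual graph.

4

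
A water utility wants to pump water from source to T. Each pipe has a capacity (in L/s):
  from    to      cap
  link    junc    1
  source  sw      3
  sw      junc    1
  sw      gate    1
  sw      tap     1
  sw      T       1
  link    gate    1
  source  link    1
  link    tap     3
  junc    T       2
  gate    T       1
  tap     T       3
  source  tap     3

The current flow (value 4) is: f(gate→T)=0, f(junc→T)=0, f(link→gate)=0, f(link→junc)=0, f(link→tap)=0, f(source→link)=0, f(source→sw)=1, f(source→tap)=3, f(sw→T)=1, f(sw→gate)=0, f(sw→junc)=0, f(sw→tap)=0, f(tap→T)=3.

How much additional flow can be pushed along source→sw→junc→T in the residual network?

1

Residual capacities along the path: source→sw: 2, sw→junc: 1, junc→T: 2.
Minimum is 1.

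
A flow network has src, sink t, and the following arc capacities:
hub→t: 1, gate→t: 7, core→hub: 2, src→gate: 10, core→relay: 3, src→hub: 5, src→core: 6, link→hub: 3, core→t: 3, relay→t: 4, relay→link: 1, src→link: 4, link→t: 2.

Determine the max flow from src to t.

Augment src→core→t: bottleneck 3. Total 3.
Augment src→link→t: bottleneck 2. Total 5.
Augment src→hub→t: bottleneck 1. Total 6.
Augment src→gate→t: bottleneck 7. Total 13.
Augment src→core→relay→t: bottleneck 3. Total 16.
No augmenting path remains in the residual graph.

16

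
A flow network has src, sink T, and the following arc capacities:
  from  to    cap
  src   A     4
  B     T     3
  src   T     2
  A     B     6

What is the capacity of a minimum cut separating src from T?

5

Max flow = 5 (via 2 augmenting paths).
In the residual at optimum, the set reachable from src is {A, B, src}.
Cut edges: src→T (cap 2), B→T (cap 3). Sum = 5.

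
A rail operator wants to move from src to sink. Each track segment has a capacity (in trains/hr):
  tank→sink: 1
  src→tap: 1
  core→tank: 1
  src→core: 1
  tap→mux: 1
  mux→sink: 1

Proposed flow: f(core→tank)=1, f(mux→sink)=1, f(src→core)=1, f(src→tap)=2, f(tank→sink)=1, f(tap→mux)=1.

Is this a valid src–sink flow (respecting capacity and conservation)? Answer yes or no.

No

Capacity violated on src→tap: flow 2 > capacity 1.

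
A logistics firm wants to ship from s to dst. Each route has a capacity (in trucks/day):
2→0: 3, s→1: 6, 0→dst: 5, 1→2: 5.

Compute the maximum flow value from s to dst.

Augment s→1→2→0→dst: bottleneck 3. Total 3.
No augmenting path remains in the residual graph.

3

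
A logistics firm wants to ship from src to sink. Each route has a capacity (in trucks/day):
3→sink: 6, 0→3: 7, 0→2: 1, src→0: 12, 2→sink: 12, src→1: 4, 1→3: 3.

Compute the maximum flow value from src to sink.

Augment src→1→3→sink: bottleneck 3. Total 3.
Augment src→0→3→sink: bottleneck 3. Total 6.
Augment src→0→2→sink: bottleneck 1. Total 7.
No augmenting path remains in the residual graph.

7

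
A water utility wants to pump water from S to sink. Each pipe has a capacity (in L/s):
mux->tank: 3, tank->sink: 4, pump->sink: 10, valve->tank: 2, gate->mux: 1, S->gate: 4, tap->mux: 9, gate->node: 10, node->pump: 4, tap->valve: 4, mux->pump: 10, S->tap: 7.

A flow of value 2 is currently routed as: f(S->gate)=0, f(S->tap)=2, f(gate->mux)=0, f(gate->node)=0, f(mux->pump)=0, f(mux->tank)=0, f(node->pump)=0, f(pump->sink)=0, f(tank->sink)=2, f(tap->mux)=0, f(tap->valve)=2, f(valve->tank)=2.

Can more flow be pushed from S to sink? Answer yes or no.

Yes

Residual path S->tap->mux->tank->sink has bottleneck 2 > 0.
Pushing 2 along it raises the flow to 4, so the given flow is not maximum.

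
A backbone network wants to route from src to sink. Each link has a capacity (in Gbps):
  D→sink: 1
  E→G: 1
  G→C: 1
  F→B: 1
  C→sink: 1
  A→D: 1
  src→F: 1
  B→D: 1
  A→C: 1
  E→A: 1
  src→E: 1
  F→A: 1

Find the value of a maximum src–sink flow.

Augment src→E→G→C→sink: bottleneck 1. Total 1.
Augment src→F→A→D→sink: bottleneck 1. Total 2.
No augmenting path remains in the residual graph.

2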